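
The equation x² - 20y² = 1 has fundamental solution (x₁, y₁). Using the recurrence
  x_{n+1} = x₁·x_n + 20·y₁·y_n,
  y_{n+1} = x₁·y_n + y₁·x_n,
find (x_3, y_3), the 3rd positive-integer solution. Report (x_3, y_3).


Step 1: Find the fundamental solution (x₁, y₁) of x² - 20y² = 1.
  Expand √20 as a continued fraction. a₀ = ⌊√20⌋ = 4; iterate m_{k+1} = d_k·a_k − m_k, d_{k+1} = (20 − m_{k+1}²)/d_k, a_{k+1} = ⌊(a₀ + m_{k+1})/d_{k+1}⌋ (starting m₀ = 0, d₀ = 1), with convergents p_k = a_k·p_{k-1} + p_{k-2}, q_k = a_k·q_{k-1} + q_{k-2} (p₋₁ = 1, q₋₁ = 0):
  k = 0: a₀ = 4; p₀/q₀ = 4/1; p₀² − 20·q₀² = 16 − 20 = -4.
  k = 1: m = 4, d = 4, a = ⌊(4 + 4)/4⌋ = 2; p/q = (2·4 + 1)/(2·1 + 0) = 9/2; p² − 20·q² = 81 − 80 = 1.
  The first convergent with p² − 20·q² = 1 gives the fundamental solution (x₁, y₁) = (9, 2).
Step 2: Apply the recurrence (x_{n+1}, y_{n+1}) = (x₁x_n + 20y₁y_n, x₁y_n + y₁x_n) repeatedly.
  From (x_1, y_1) = (9, 2): x_2 = 9·9 + 20·2·2 = 161; y_2 = 9·2 + 2·9 = 36.
  From (x_2, y_2) = (161, 36): x_3 = 9·161 + 20·2·36 = 2889; y_3 = 9·36 + 2·161 = 646.
Step 3: Verify x_3² - 20·y_3² = 8346321 - 8346320 = 1 (should be 1). ✓

(x_1, y_1) = (9, 2); (x_3, y_3) = (2889, 646).


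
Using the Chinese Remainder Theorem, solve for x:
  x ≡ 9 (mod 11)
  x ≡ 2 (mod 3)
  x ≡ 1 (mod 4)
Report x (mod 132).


Moduli 11, 3, 4 are pairwise coprime; by CRT there is a unique solution modulo M = 11 · 3 · 4 = 132.
Solve pairwise, accumulating the modulus:
  Start with x ≡ 9 (mod 11).
  Combine with x ≡ 2 (mod 3): since gcd(11, 3) = 1, we get a unique residue mod 33.
    Write x = 9 + 11·t and substitute into x ≡ 2 (mod 3): 11·t ≡ 2 − 9 = -7 (mod 3).
    Reduce coefficients mod 3: 2·t ≡ 2 (mod 3).
    The inverse of 2 mod 3 is 2 (since 2·2 = 4 = 1·3 + 1), so t ≡ 2·2 = 4 ≡ 1 (mod 3).
    Then x = 9 + 11·1 = 20, valid modulo lcm(11, 3) = 33: x ≡ 20 (mod 33).
  Combine with x ≡ 1 (mod 4): since gcd(33, 4) = 1, we get a unique residue mod 132.
    Write x = 20 + 33·t and substitute into x ≡ 1 (mod 4): 33·t ≡ 1 − 20 = -19 (mod 4).
    Reduce coefficients mod 4: 1·t ≡ 1 (mod 4).
    So t ≡ 1 (mod 4).
    Then x = 20 + 33·1 = 53, valid modulo lcm(33, 4) = 132: x ≡ 53 (mod 132).
Verify: 53 mod 11 = 9 ✓, 53 mod 3 = 2 ✓, 53 mod 4 = 1 ✓.

x ≡ 53 (mod 132).


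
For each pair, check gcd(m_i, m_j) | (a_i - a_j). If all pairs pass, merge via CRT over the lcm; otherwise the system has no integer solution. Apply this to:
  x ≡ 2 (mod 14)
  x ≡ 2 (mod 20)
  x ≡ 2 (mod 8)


Moduli 14, 20, 8 are not pairwise coprime, so CRT works modulo lcm(m_i) when all pairwise compatibility conditions hold.
Pairwise compatibility: gcd(m_i, m_j) must divide a_i - a_j for every pair.
Merge one congruence at a time:
  Start: x ≡ 2 (mod 14).
  Combine with x ≡ 2 (mod 20): gcd(14, 20) = 2; 2 - 2 = 0, which IS divisible by 2, so compatible.
    Write x = 2 + 14·t and substitute into x ≡ 2 (mod 20): 14·t ≡ 2 − 2 = 0 (mod 20).
    Divide the congruence (and modulus) by g = 2: 7·t ≡ 0 (mod 10).
    The inverse of 7 mod 10 is 3 (since 7·3 = 21 = 2·10 + 1), so t ≡ 3·0 = 0 ≡ 0 (mod 10).
    Then x = 2 + 14·0 = 2, valid modulo lcm(14, 20) = 140: x ≡ 2 (mod 140).
  Combine with x ≡ 2 (mod 8): gcd(140, 8) = 4; 2 - 2 = 0, which IS divisible by 4, so compatible.
    Write x = 2 + 140·t and substitute into x ≡ 2 (mod 8): 140·t ≡ 2 − 2 = 0 (mod 8).
    Divide the congruence (and modulus) by g = 4: 35·t ≡ 0 (mod 2).
    Reduce coefficients mod 2: 1·t ≡ 0 (mod 2).
    So t ≡ 0 (mod 2).
    Then x = 2 + 140·0 = 2, valid modulo lcm(140, 8) = 280: x ≡ 2 (mod 280).
Verify: 2 mod 14 = 2, 2 mod 20 = 2, 2 mod 8 = 2.

x ≡ 2 (mod 280).


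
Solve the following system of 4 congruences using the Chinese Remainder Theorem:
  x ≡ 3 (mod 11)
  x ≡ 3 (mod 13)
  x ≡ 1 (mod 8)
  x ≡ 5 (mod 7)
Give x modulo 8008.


Product of moduli M = 11 · 13 · 8 · 7 = 8008.
Merge one congruence at a time:
  Start: x ≡ 3 (mod 11).
  Combine with x ≡ 3 (mod 13); new modulus lcm = 143.
    Write x = 3 + 11·t and substitute into x ≡ 3 (mod 13): 11·t ≡ 3 − 3 = 0 (mod 13).
    The inverse of 11 mod 13 is 6 (since 11·6 = 66 = 5·13 + 1), so t ≡ 6·0 = 0 ≡ 0 (mod 13).
    Then x = 3 + 11·0 = 3, valid modulo lcm(11, 13) = 143: x ≡ 3 (mod 143).
  Combine with x ≡ 1 (mod 8); new modulus lcm = 1144.
    Write x = 3 + 143·t and substitute into x ≡ 1 (mod 8): 143·t ≡ 1 − 3 = -2 (mod 8).
    Reduce coefficients mod 8: 7·t ≡ 6 (mod 8).
    The inverse of 7 mod 8 is 7 (since 7·7 = 49 = 6·8 + 1), so t ≡ 7·6 = 42 ≡ 2 (mod 8).
    Then x = 3 + 143·2 = 289, valid modulo lcm(143, 8) = 1144: x ≡ 289 (mod 1144).
  Combine with x ≡ 5 (mod 7); new modulus lcm = 8008.
    Write x = 289 + 1144·t and substitute into x ≡ 5 (mod 7): 1144·t ≡ 5 − 289 = -284 (mod 7).
    Reduce coefficients mod 7: 3·t ≡ 3 (mod 7).
    The inverse of 3 mod 7 is 5 (since 3·5 = 15 = 2·7 + 1), so t ≡ 5·3 = 15 ≡ 1 (mod 7).
    Then x = 289 + 1144·1 = 1433, valid modulo lcm(1144, 7) = 8008: x ≡ 1433 (mod 8008).
Verify against each original: 1433 mod 11 = 3, 1433 mod 13 = 3, 1433 mod 8 = 1, 1433 mod 7 = 5.

x ≡ 1433 (mod 8008).


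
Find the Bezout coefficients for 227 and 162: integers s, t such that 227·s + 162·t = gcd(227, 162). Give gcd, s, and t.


Euclidean algorithm on (227, 162) — divide until remainder is 0:
  227 = 1 · 162 + 65
  162 = 2 · 65 + 32
  65 = 2 · 32 + 1
  32 = 32 · 1 + 0
gcd(227, 162) = 1.
Track Bezout coefficients alongside the remainders: start with r₀ = 227 = a·1 + b·0 (s = 1, t = 0) and r₁ = 162 = a·0 + b·1 (s = 0, t = 1); each new remainder r_{k+1} = r_{k-1} − q_k·r_k inherits s_{k+1} = s_{k-1} − q_k·s_k, t_{k+1} = t_{k-1} − q_k·t_k, so r_k = a·s_k + b·t_k at every step:
  q = 1: r = 65, s = 1 − 1·0 = 1, t = 0 − 1·1 = -1  (check: 227·1 + 162·(-1) = 65)
  q = 2: r = 32, s = 0 − 2·1 = -2, t = 1 − 2·(-1) = 3  (check: 227·(-2) + 162·3 = 32)
  q = 2: r = 1, s = 1 − 2·(-2) = 5, t = -1 − 2·3 = -7  (check: 227·5 + 162·(-7) = 1)
The row with r = 1 (the gcd) gives the Bezout coefficients s = 5, t = -7.
Result: 227 · (5) + 162 · (-7) = 1.

gcd(227, 162) = 1; s = 5, t = -7 (check: 227·5 + 162·(-7) = 1).


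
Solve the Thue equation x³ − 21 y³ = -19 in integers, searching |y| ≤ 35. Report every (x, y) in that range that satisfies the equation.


The equation is x³ - 21y³ = -19. For fixed y, x³ = 21·y³ − 19, so a solution requires the RHS to be a perfect cube.
Strategy: iterate y from -35 to 35, compute RHS = 21·y³ − 19, and check whether it is a (positive or negative) perfect cube.
Check small values of y:
  y = 0: RHS = -19 is not a perfect cube.
  y = 1: RHS = 2 is not a perfect cube.
  y = -1: RHS = -40 is not a perfect cube.
  y = 2: RHS = 149 is not a perfect cube.
  y = -2: RHS = -187 is not a perfect cube.
  y = 3: RHS = 548 is not a perfect cube.
  y = -3: RHS = -586 is not a perfect cube.
Continuing the search up to |y| = 35 finds no solutions either.
No (x, y) in the scanned range satisfies the equation.

No integer solutions with |y| ≤ 35.


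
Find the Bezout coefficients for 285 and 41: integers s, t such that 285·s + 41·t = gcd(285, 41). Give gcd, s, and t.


Euclidean algorithm on (285, 41) — divide until remainder is 0:
  285 = 6 · 41 + 39
  41 = 1 · 39 + 2
  39 = 19 · 2 + 1
  2 = 2 · 1 + 0
gcd(285, 41) = 1.
Track Bezout coefficients alongside the remainders: start with r₀ = 285 = a·1 + b·0 (s = 1, t = 0) and r₁ = 41 = a·0 + b·1 (s = 0, t = 1); each new remainder r_{k+1} = r_{k-1} − q_k·r_k inherits s_{k+1} = s_{k-1} − q_k·s_k, t_{k+1} = t_{k-1} − q_k·t_k, so r_k = a·s_k + b·t_k at every step:
  q = 6: r = 39, s = 1 − 6·0 = 1, t = 0 − 6·1 = -6  (check: 285·1 + 41·(-6) = 39)
  q = 1: r = 2, s = 0 − 1·1 = -1, t = 1 − 1·(-6) = 7  (check: 285·(-1) + 41·7 = 2)
  q = 19: r = 1, s = 1 − 19·(-1) = 20, t = -6 − 19·7 = -139  (check: 285·20 + 41·(-139) = 1)
The row with r = 1 (the gcd) gives the Bezout coefficients s = 20, t = -139.
Result: 285 · (20) + 41 · (-139) = 1.

gcd(285, 41) = 1; s = 20, t = -139 (check: 285·20 + 41·(-139) = 1).


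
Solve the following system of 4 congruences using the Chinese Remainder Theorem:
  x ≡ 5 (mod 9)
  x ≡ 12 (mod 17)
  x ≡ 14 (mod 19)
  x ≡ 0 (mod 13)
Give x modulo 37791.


Product of moduli M = 9 · 17 · 19 · 13 = 37791.
Merge one congruence at a time:
  Start: x ≡ 5 (mod 9).
  Combine with x ≡ 12 (mod 17); new modulus lcm = 153.
    Write x = 5 + 9·t and substitute into x ≡ 12 (mod 17): 9·t ≡ 12 − 5 = 7 (mod 17).
    The inverse of 9 mod 17 is 2 (since 9·2 = 18 = 1·17 + 1), so t ≡ 2·7 = 14 ≡ 14 (mod 17).
    Then x = 5 + 9·14 = 131, valid modulo lcm(9, 17) = 153: x ≡ 131 (mod 153).
  Combine with x ≡ 14 (mod 19); new modulus lcm = 2907.
    Write x = 131 + 153·t and substitute into x ≡ 14 (mod 19): 153·t ≡ 14 − 131 = -117 (mod 19).
    Reduce coefficients mod 19: 1·t ≡ 16 (mod 19).
    So t ≡ 16 (mod 19).
    Then x = 131 + 153·16 = 2579, valid modulo lcm(153, 19) = 2907: x ≡ 2579 (mod 2907).
  Combine with x ≡ 0 (mod 13); new modulus lcm = 37791.
    Write x = 2579 + 2907·t and substitute into x ≡ 0 (mod 13): 2907·t ≡ 0 − 2579 = -2579 (mod 13).
    Reduce coefficients mod 13: 8·t ≡ 8 (mod 13).
    The inverse of 8 mod 13 is 5 (since 8·5 = 40 = 3·13 + 1), so t ≡ 5·8 = 40 ≡ 1 (mod 13).
    Then x = 2579 + 2907·1 = 5486, valid modulo lcm(2907, 13) = 37791: x ≡ 5486 (mod 37791).
Verify against each original: 5486 mod 9 = 5, 5486 mod 17 = 12, 5486 mod 19 = 14, 5486 mod 13 = 0.

x ≡ 5486 (mod 37791).


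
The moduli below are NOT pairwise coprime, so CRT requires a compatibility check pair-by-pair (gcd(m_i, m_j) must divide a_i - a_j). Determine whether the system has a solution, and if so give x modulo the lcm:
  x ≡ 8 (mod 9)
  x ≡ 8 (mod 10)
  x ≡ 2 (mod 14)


Moduli 9, 10, 14 are not pairwise coprime, so CRT works modulo lcm(m_i) when all pairwise compatibility conditions hold.
Pairwise compatibility: gcd(m_i, m_j) must divide a_i - a_j for every pair.
Merge one congruence at a time:
  Start: x ≡ 8 (mod 9).
  Combine with x ≡ 8 (mod 10): gcd(9, 10) = 1; 8 - 8 = 0, which IS divisible by 1, so compatible.
    Write x = 8 + 9·t and substitute into x ≡ 8 (mod 10): 9·t ≡ 8 − 8 = 0 (mod 10).
    The inverse of 9 mod 10 is 9 (since 9·9 = 81 = 8·10 + 1), so t ≡ 9·0 = 0 ≡ 0 (mod 10).
    Then x = 8 + 9·0 = 8, valid modulo lcm(9, 10) = 90: x ≡ 8 (mod 90).
  Combine with x ≡ 2 (mod 14): gcd(90, 14) = 2; 2 - 8 = -6, which IS divisible by 2, so compatible.
    Write x = 8 + 90·t and substitute into x ≡ 2 (mod 14): 90·t ≡ 2 − 8 = -6 (mod 14).
    Divide the congruence (and modulus) by g = 2: 45·t ≡ -3 (mod 7).
    Reduce coefficients mod 7: 3·t ≡ 4 (mod 7).
    The inverse of 3 mod 7 is 5 (since 3·5 = 15 = 2·7 + 1), so t ≡ 5·4 = 20 ≡ 6 (mod 7).
    Then x = 8 + 90·6 = 548, valid modulo lcm(90, 14) = 630: x ≡ 548 (mod 630).
Verify: 548 mod 9 = 8, 548 mod 10 = 8, 548 mod 14 = 2.

x ≡ 548 (mod 630).


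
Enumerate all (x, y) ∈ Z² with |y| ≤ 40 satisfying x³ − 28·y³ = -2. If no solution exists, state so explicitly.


The equation is x³ - 28y³ = -2. For fixed y, x³ = 28·y³ − 2, so a solution requires the RHS to be a perfect cube.
Strategy: iterate y from -40 to 40, compute RHS = 28·y³ − 2, and check whether it is a (positive or negative) perfect cube.
Check small values of y:
  y = 0: RHS = -2 is not a perfect cube.
  y = 1: RHS = 26 is not a perfect cube.
  y = -1: RHS = -30 is not a perfect cube.
  y = 2: RHS = 222 is not a perfect cube.
  y = -2: RHS = -226 is not a perfect cube.
  y = 3: RHS = 754 is not a perfect cube.
  y = -3: RHS = -758 is not a perfect cube.
Continuing the search up to |y| = 40 finds no solutions either.
No (x, y) in the scanned range satisfies the equation.

No integer solutions with |y| ≤ 40.


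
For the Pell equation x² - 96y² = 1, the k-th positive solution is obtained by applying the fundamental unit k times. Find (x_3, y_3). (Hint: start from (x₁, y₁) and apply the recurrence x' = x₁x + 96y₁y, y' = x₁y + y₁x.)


Step 1: Find the fundamental solution (x₁, y₁) of x² - 96y² = 1.
  Expand √96 as a continued fraction. a₀ = ⌊√96⌋ = 9; iterate m_{k+1} = d_k·a_k − m_k, d_{k+1} = (96 − m_{k+1}²)/d_k, a_{k+1} = ⌊(a₀ + m_{k+1})/d_{k+1}⌋ (starting m₀ = 0, d₀ = 1), with convergents p_k = a_k·p_{k-1} + p_{k-2}, q_k = a_k·q_{k-1} + q_{k-2} (p₋₁ = 1, q₋₁ = 0):
  k = 0: a₀ = 9; p₀/q₀ = 9/1; p₀² − 96·q₀² = 81 − 96 = -15.
  k = 1: m = 9, d = 15, a = ⌊(9 + 9)/15⌋ = 1; p/q = (1·9 + 1)/(1·1 + 0) = 10/1; p² − 96·q² = 100 − 96 = 4.
  k = 2: m = 6, d = 4, a = ⌊(9 + 6)/4⌋ = 3; p/q = (3·10 + 9)/(3·1 + 1) = 39/4; p² − 96·q² = 1521 − 1536 = -15.
  k = 3: m = 6, d = 15, a = ⌊(9 + 6)/15⌋ = 1; p/q = (1·39 + 10)/(1·4 + 1) = 49/5; p² − 96·q² = 2401 − 2400 = 1.
  The first convergent with p² − 96·q² = 1 gives the fundamental solution (x₁, y₁) = (49, 5).
Step 2: Apply the recurrence (x_{n+1}, y_{n+1}) = (x₁x_n + 96y₁y_n, x₁y_n + y₁x_n) repeatedly.
  From (x_1, y_1) = (49, 5): x_2 = 49·49 + 96·5·5 = 4801; y_2 = 49·5 + 5·49 = 490.
  From (x_2, y_2) = (4801, 490): x_3 = 49·4801 + 96·5·490 = 470449; y_3 = 49·490 + 5·4801 = 48015.
Step 3: Verify x_3² - 96·y_3² = 221322261601 - 221322261600 = 1 (should be 1). ✓

(x_1, y_1) = (49, 5); (x_3, y_3) = (470449, 48015).


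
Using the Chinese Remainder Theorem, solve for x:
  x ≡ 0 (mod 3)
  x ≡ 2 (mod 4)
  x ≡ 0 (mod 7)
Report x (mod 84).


Moduli 3, 4, 7 are pairwise coprime; by CRT there is a unique solution modulo M = 3 · 4 · 7 = 84.
Solve pairwise, accumulating the modulus:
  Start with x ≡ 0 (mod 3).
  Combine with x ≡ 2 (mod 4): since gcd(3, 4) = 1, we get a unique residue mod 12.
    Write x = 0 + 3·t and substitute into x ≡ 2 (mod 4): 3·t ≡ 2 − 0 = 2 (mod 4).
    The inverse of 3 mod 4 is 3 (since 3·3 = 9 = 2·4 + 1), so t ≡ 3·2 = 6 ≡ 2 (mod 4).
    Then x = 0 + 3·2 = 6, valid modulo lcm(3, 4) = 12: x ≡ 6 (mod 12).
  Combine with x ≡ 0 (mod 7): since gcd(12, 7) = 1, we get a unique residue mod 84.
    Write x = 6 + 12·t and substitute into x ≡ 0 (mod 7): 12·t ≡ 0 − 6 = -6 (mod 7).
    Reduce coefficients mod 7: 5·t ≡ 1 (mod 7).
    The inverse of 5 mod 7 is 3 (since 5·3 = 15 = 2·7 + 1), so t ≡ 3·1 = 3 ≡ 3 (mod 7).
    Then x = 6 + 12·3 = 42, valid modulo lcm(12, 7) = 84: x ≡ 42 (mod 84).
Verify: 42 mod 3 = 0 ✓, 42 mod 4 = 2 ✓, 42 mod 7 = 0 ✓.

x ≡ 42 (mod 84).


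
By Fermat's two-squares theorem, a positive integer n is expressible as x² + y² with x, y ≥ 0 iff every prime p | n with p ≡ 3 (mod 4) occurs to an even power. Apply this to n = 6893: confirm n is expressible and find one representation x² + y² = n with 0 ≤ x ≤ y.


Step 1: Factor n = 6893 = 61 · 113.
Step 2: Check the mod-4 condition on each prime factor: 61 ≡ 1 (mod 4), exponent 1; 113 ≡ 1 (mod 4), exponent 1.
All primes ≡ 3 (mod 4) appear to even exponent (or don't appear), so by the two-squares theorem n IS expressible as a sum of two squares.
Step 3: Build a representation. Here n = 61 · 113 is a product of primes ≡ 1 (mod 4). Each prime p ≡ 1 (mod 4) is itself a sum of two squares; find a² by testing p − a² for a perfect square:
  61: 61 − 1² = 60, 61 − 2² = 57, 61 − 3² = 52, 61 − 4² = 45, 61 − 5² = 36 = 6² ⇒ 61 = 5² + 6².
  113: 113 − 1² = 112, 113 − 2² = 109, 113 − 3² = 104, 113 − 4² = 97, 113 − 5² = 88, 113 − 6² = 77, 113 − 7² = 64 = 8² ⇒ 113 = 7² + 8².
  Combine using the Brahmagupta–Fibonacci identity (a² + b²)(c² + d²) = (ac − bd)² + (ad + bc)² = (ac + bd)² + (ad − bc)²:
  61 · 113 = 6893: from (5² + 6²)(7² + 8²), take (5·7 − 6·8, 5·8 + 6·7) = (35 − 48, 40 + 42) = (-13, 82); dropping signs (only squares matter) gives (13, 82); check 13² + 82² = 169 + 6724 = 6893 ✓.
Step 4: Order so x ≤ y and verify: 13² + 82² = 169 + 6724 = 6893 = n. ✓

n = 6893 = 13² + 82² (one valid representation with x ≤ y).


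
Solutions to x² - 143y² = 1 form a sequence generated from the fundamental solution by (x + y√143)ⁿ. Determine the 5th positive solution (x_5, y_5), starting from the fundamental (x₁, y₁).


Step 1: Find the fundamental solution (x₁, y₁) of x² - 143y² = 1.
  Expand √143 as a continued fraction. a₀ = ⌊√143⌋ = 11; iterate m_{k+1} = d_k·a_k − m_k, d_{k+1} = (143 − m_{k+1}²)/d_k, a_{k+1} = ⌊(a₀ + m_{k+1})/d_{k+1}⌋ (starting m₀ = 0, d₀ = 1), with convergents p_k = a_k·p_{k-1} + p_{k-2}, q_k = a_k·q_{k-1} + q_{k-2} (p₋₁ = 1, q₋₁ = 0):
  k = 0: a₀ = 11; p₀/q₀ = 11/1; p₀² − 143·q₀² = 121 − 143 = -22.
  k = 1: m = 11, d = 22, a = ⌊(11 + 11)/22⌋ = 1; p/q = (1·11 + 1)/(1·1 + 0) = 12/1; p² − 143·q² = 144 − 143 = 1.
  The first convergent with p² − 143·q² = 1 gives the fundamental solution (x₁, y₁) = (12, 1).
Step 2: Apply the recurrence (x_{n+1}, y_{n+1}) = (x₁x_n + 143y₁y_n, x₁y_n + y₁x_n) repeatedly.
  From (x_1, y_1) = (12, 1): x_2 = 12·12 + 143·1·1 = 287; y_2 = 12·1 + 1·12 = 24.
  From (x_2, y_2) = (287, 24): x_3 = 12·287 + 143·1·24 = 6876; y_3 = 12·24 + 1·287 = 575.
  From (x_3, y_3) = (6876, 575): x_4 = 12·6876 + 143·1·575 = 164737; y_4 = 12·575 + 1·6876 = 13776.
  From (x_4, y_4) = (164737, 13776): x_5 = 12·164737 + 143·1·13776 = 3946812; y_5 = 12·13776 + 1·164737 = 330049.
Step 3: Verify x_5² - 143·y_5² = 15577324963344 - 15577324963343 = 1 (should be 1). ✓

(x_1, y_1) = (12, 1); (x_5, y_5) = (3946812, 330049).


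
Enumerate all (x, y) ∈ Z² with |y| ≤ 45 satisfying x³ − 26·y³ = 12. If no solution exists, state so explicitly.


The equation is x³ - 26y³ = 12. For fixed y, x³ = 26·y³ + 12, so a solution requires the RHS to be a perfect cube.
Strategy: iterate y from -45 to 45, compute RHS = 26·y³ + 12, and check whether it is a (positive or negative) perfect cube.
Check small values of y:
  y = 0: RHS = 12 is not a perfect cube.
  y = 1: RHS = 38 is not a perfect cube.
  y = -1: RHS = -14 is not a perfect cube.
  y = 2: RHS = 220 is not a perfect cube.
  y = -2: RHS = -196 is not a perfect cube.
  y = 3: RHS = 714 is not a perfect cube.
  y = -3: RHS = -690 is not a perfect cube.
Continuing the search up to |y| = 45 finds no solutions either.
No (x, y) in the scanned range satisfies the equation.

No integer solutions with |y| ≤ 45.


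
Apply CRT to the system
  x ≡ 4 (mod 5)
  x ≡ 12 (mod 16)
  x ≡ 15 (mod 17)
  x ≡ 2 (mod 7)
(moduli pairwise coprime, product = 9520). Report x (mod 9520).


Product of moduli M = 5 · 16 · 17 · 7 = 9520.
Merge one congruence at a time:
  Start: x ≡ 4 (mod 5).
  Combine with x ≡ 12 (mod 16); new modulus lcm = 80.
    Write x = 4 + 5·t and substitute into x ≡ 12 (mod 16): 5·t ≡ 12 − 4 = 8 (mod 16).
    The inverse of 5 mod 16 is 13 (since 5·13 = 65 = 4·16 + 1), so t ≡ 13·8 = 104 ≡ 8 (mod 16).
    Then x = 4 + 5·8 = 44, valid modulo lcm(5, 16) = 80: x ≡ 44 (mod 80).
  Combine with x ≡ 15 (mod 17); new modulus lcm = 1360.
    Write x = 44 + 80·t and substitute into x ≡ 15 (mod 17): 80·t ≡ 15 − 44 = -29 (mod 17).
    Reduce coefficients mod 17: 12·t ≡ 5 (mod 17).
    The inverse of 12 mod 17 is 10 (since 12·10 = 120 = 7·17 + 1), so t ≡ 10·5 = 50 ≡ 16 (mod 17).
    Then x = 44 + 80·16 = 1324, valid modulo lcm(80, 17) = 1360: x ≡ 1324 (mod 1360).
  Combine with x ≡ 2 (mod 7); new modulus lcm = 9520.
    Write x = 1324 + 1360·t and substitute into x ≡ 2 (mod 7): 1360·t ≡ 2 − 1324 = -1322 (mod 7).
    Reduce coefficients mod 7: 2·t ≡ 1 (mod 7).
    The inverse of 2 mod 7 is 4 (since 2·4 = 8 = 1·7 + 1), so t ≡ 4·1 = 4 ≡ 4 (mod 7).
    Then x = 1324 + 1360·4 = 6764, valid modulo lcm(1360, 7) = 9520: x ≡ 6764 (mod 9520).
Verify against each original: 6764 mod 5 = 4, 6764 mod 16 = 12, 6764 mod 17 = 15, 6764 mod 7 = 2.

x ≡ 6764 (mod 9520).


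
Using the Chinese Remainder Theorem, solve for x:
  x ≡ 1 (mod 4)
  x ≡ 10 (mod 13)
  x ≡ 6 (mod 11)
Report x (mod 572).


Moduli 4, 13, 11 are pairwise coprime; by CRT there is a unique solution modulo M = 4 · 13 · 11 = 572.
Solve pairwise, accumulating the modulus:
  Start with x ≡ 1 (mod 4).
  Combine with x ≡ 10 (mod 13): since gcd(4, 13) = 1, we get a unique residue mod 52.
    Write x = 1 + 4·t and substitute into x ≡ 10 (mod 13): 4·t ≡ 10 − 1 = 9 (mod 13).
    The inverse of 4 mod 13 is 10 (since 4·10 = 40 = 3·13 + 1), so t ≡ 10·9 = 90 ≡ 12 (mod 13).
    Then x = 1 + 4·12 = 49, valid modulo lcm(4, 13) = 52: x ≡ 49 (mod 52).
  Combine with x ≡ 6 (mod 11): since gcd(52, 11) = 1, we get a unique residue mod 572.
    Write x = 49 + 52·t and substitute into x ≡ 6 (mod 11): 52·t ≡ 6 − 49 = -43 (mod 11).
    Reduce coefficients mod 11: 8·t ≡ 1 (mod 11).
    The inverse of 8 mod 11 is 7 (since 8·7 = 56 = 5·11 + 1), so t ≡ 7·1 = 7 ≡ 7 (mod 11).
    Then x = 49 + 52·7 = 413, valid modulo lcm(52, 11) = 572: x ≡ 413 (mod 572).
Verify: 413 mod 4 = 1 ✓, 413 mod 13 = 10 ✓, 413 mod 11 = 6 ✓.

x ≡ 413 (mod 572).


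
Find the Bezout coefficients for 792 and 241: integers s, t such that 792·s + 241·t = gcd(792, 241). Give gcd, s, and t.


Euclidean algorithm on (792, 241) — divide until remainder is 0:
  792 = 3 · 241 + 69
  241 = 3 · 69 + 34
  69 = 2 · 34 + 1
  34 = 34 · 1 + 0
gcd(792, 241) = 1.
Track Bezout coefficients alongside the remainders: start with r₀ = 792 = a·1 + b·0 (s = 1, t = 0) and r₁ = 241 = a·0 + b·1 (s = 0, t = 1); each new remainder r_{k+1} = r_{k-1} − q_k·r_k inherits s_{k+1} = s_{k-1} − q_k·s_k, t_{k+1} = t_{k-1} − q_k·t_k, so r_k = a·s_k + b·t_k at every step:
  q = 3: r = 69, s = 1 − 3·0 = 1, t = 0 − 3·1 = -3  (check: 792·1 + 241·(-3) = 69)
  q = 3: r = 34, s = 0 − 3·1 = -3, t = 1 − 3·(-3) = 10  (check: 792·(-3) + 241·10 = 34)
  q = 2: r = 1, s = 1 − 2·(-3) = 7, t = -3 − 2·10 = -23  (check: 792·7 + 241·(-23) = 1)
The row with r = 1 (the gcd) gives the Bezout coefficients s = 7, t = -23.
Result: 792 · (7) + 241 · (-23) = 1.

gcd(792, 241) = 1; s = 7, t = -23 (check: 792·7 + 241·(-23) = 1).


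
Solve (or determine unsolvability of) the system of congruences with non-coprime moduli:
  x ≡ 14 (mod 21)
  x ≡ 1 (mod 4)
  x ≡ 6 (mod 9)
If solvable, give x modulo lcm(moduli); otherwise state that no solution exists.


Moduli 21, 4, 9 are not pairwise coprime, so CRT works modulo lcm(m_i) when all pairwise compatibility conditions hold.
Pairwise compatibility: gcd(m_i, m_j) must divide a_i - a_j for every pair.
Merge one congruence at a time:
  Start: x ≡ 14 (mod 21).
  Combine with x ≡ 1 (mod 4): gcd(21, 4) = 1; 1 - 14 = -13, which IS divisible by 1, so compatible.
    Write x = 14 + 21·t and substitute into x ≡ 1 (mod 4): 21·t ≡ 1 − 14 = -13 (mod 4).
    Reduce coefficients mod 4: 1·t ≡ 3 (mod 4).
    So t ≡ 3 (mod 4).
    Then x = 14 + 21·3 = 77, valid modulo lcm(21, 4) = 84: x ≡ 77 (mod 84).
  Combine with x ≡ 6 (mod 9): gcd(84, 9) = 3, and 6 - 77 = -71 is NOT divisible by 3.
    ⇒ system is inconsistent (no integer solution).

No solution (the system is inconsistent).


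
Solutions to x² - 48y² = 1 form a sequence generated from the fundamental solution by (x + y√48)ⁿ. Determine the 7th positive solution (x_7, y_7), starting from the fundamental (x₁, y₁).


Step 1: Find the fundamental solution (x₁, y₁) of x² - 48y² = 1.
  Expand √48 as a continued fraction. a₀ = ⌊√48⌋ = 6; iterate m_{k+1} = d_k·a_k − m_k, d_{k+1} = (48 − m_{k+1}²)/d_k, a_{k+1} = ⌊(a₀ + m_{k+1})/d_{k+1}⌋ (starting m₀ = 0, d₀ = 1), with convergents p_k = a_k·p_{k-1} + p_{k-2}, q_k = a_k·q_{k-1} + q_{k-2} (p₋₁ = 1, q₋₁ = 0):
  k = 0: a₀ = 6; p₀/q₀ = 6/1; p₀² − 48·q₀² = 36 − 48 = -12.
  k = 1: m = 6, d = 12, a = ⌊(6 + 6)/12⌋ = 1; p/q = (1·6 + 1)/(1·1 + 0) = 7/1; p² − 48·q² = 49 − 48 = 1.
  The first convergent with p² − 48·q² = 1 gives the fundamental solution (x₁, y₁) = (7, 1).
Step 2: Apply the recurrence (x_{n+1}, y_{n+1}) = (x₁x_n + 48y₁y_n, x₁y_n + y₁x_n) repeatedly.
  From (x_1, y_1) = (7, 1): x_2 = 7·7 + 48·1·1 = 97; y_2 = 7·1 + 1·7 = 14.
  From (x_2, y_2) = (97, 14): x_3 = 7·97 + 48·1·14 = 1351; y_3 = 7·14 + 1·97 = 195.
  From (x_3, y_3) = (1351, 195): x_4 = 7·1351 + 48·1·195 = 18817; y_4 = 7·195 + 1·1351 = 2716.
  From (x_4, y_4) = (18817, 2716): x_5 = 7·18817 + 48·1·2716 = 262087; y_5 = 7·2716 + 1·18817 = 37829.
  From (x_5, y_5) = (262087, 37829): x_6 = 7·262087 + 48·1·37829 = 3650401; y_6 = 7·37829 + 1·262087 = 526890.
  From (x_6, y_6) = (3650401, 526890): x_7 = 7·3650401 + 48·1·526890 = 50843527; y_7 = 7·526890 + 1·3650401 = 7338631.
Step 3: Verify x_7² - 48·y_7² = 2585064237799729 - 2585064237799728 = 1 (should be 1). ✓

(x_1, y_1) = (7, 1); (x_7, y_7) = (50843527, 7338631).


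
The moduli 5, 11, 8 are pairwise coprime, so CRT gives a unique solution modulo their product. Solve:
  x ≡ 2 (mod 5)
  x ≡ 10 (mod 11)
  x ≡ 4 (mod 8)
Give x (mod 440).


Moduli 5, 11, 8 are pairwise coprime; by CRT there is a unique solution modulo M = 5 · 11 · 8 = 440.
Solve pairwise, accumulating the modulus:
  Start with x ≡ 2 (mod 5).
  Combine with x ≡ 10 (mod 11): since gcd(5, 11) = 1, we get a unique residue mod 55.
    Write x = 2 + 5·t and substitute into x ≡ 10 (mod 11): 5·t ≡ 10 − 2 = 8 (mod 11).
    The inverse of 5 mod 11 is 9 (since 5·9 = 45 = 4·11 + 1), so t ≡ 9·8 = 72 ≡ 6 (mod 11).
    Then x = 2 + 5·6 = 32, valid modulo lcm(5, 11) = 55: x ≡ 32 (mod 55).
  Combine with x ≡ 4 (mod 8): since gcd(55, 8) = 1, we get a unique residue mod 440.
    Write x = 32 + 55·t and substitute into x ≡ 4 (mod 8): 55·t ≡ 4 − 32 = -28 (mod 8).
    Reduce coefficients mod 8: 7·t ≡ 4 (mod 8).
    The inverse of 7 mod 8 is 7 (since 7·7 = 49 = 6·8 + 1), so t ≡ 7·4 = 28 ≡ 4 (mod 8).
    Then x = 32 + 55·4 = 252, valid modulo lcm(55, 8) = 440: x ≡ 252 (mod 440).
Verify: 252 mod 5 = 2 ✓, 252 mod 11 = 10 ✓, 252 mod 8 = 4 ✓.

x ≡ 252 (mod 440).


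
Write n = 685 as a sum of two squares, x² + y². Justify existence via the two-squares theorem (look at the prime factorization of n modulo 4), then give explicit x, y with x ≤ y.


Step 1: Factor n = 685 = 5 · 137.
Step 2: Check the mod-4 condition on each prime factor: 5 ≡ 1 (mod 4), exponent 1; 137 ≡ 1 (mod 4), exponent 1.
All primes ≡ 3 (mod 4) appear to even exponent (or don't appear), so by the two-squares theorem n IS expressible as a sum of two squares.
Step 3: Build a representation. Here n = 5 · 137 is a product of primes ≡ 1 (mod 4). Each prime p ≡ 1 (mod 4) is itself a sum of two squares; find a² by testing p − a² for a perfect square:
  5: 5 − 1² = 4 = 2² ⇒ 5 = 1² + 2².
  137: 137 − 1² = 136, 137 − 2² = 133, 137 − 3² = 128, 137 − 4² = 121 = 11² ⇒ 137 = 4² + 11².
  Combine using the Brahmagupta–Fibonacci identity (a² + b²)(c² + d²) = (ac − bd)² + (ad + bc)² = (ac + bd)² + (ad − bc)²:
  5 · 137 = 685: from (1² + 2²)(4² + 11²), take (1·4 − 2·11, 1·11 + 2·4) = (4 − 22, 11 + 8) = (-18, 19); dropping signs (only squares matter) gives (18, 19); check 18² + 19² = 324 + 361 = 685 ✓.
Step 4: Order so x ≤ y and verify: 18² + 19² = 324 + 361 = 685 = n. ✓

n = 685 = 18² + 19² (one valid representation with x ≤ y).


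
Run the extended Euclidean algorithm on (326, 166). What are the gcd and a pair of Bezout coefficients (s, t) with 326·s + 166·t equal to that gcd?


Euclidean algorithm on (326, 166) — divide until remainder is 0:
  326 = 1 · 166 + 160
  166 = 1 · 160 + 6
  160 = 26 · 6 + 4
  6 = 1 · 4 + 2
  4 = 2 · 2 + 0
gcd(326, 166) = 2.
Track Bezout coefficients alongside the remainders: start with r₀ = 326 = a·1 + b·0 (s = 1, t = 0) and r₁ = 166 = a·0 + b·1 (s = 0, t = 1); each new remainder r_{k+1} = r_{k-1} − q_k·r_k inherits s_{k+1} = s_{k-1} − q_k·s_k, t_{k+1} = t_{k-1} − q_k·t_k, so r_k = a·s_k + b·t_k at every step:
  q = 1: r = 160, s = 1 − 1·0 = 1, t = 0 − 1·1 = -1  (check: 326·1 + 166·(-1) = 160)
  q = 1: r = 6, s = 0 − 1·1 = -1, t = 1 − 1·(-1) = 2  (check: 326·(-1) + 166·2 = 6)
  q = 26: r = 4, s = 1 − 26·(-1) = 27, t = -1 − 26·2 = -53  (check: 326·27 + 166·(-53) = 4)
  q = 1: r = 2, s = -1 − 1·27 = -28, t = 2 − 1·(-53) = 55  (check: 326·(-28) + 166·55 = 2)
The row with r = 2 (the gcd) gives the Bezout coefficients s = -28, t = 55.
Result: 326 · (-28) + 166 · (55) = 2.

gcd(326, 166) = 2; s = -28, t = 55 (check: 326·(-28) + 166·55 = 2).


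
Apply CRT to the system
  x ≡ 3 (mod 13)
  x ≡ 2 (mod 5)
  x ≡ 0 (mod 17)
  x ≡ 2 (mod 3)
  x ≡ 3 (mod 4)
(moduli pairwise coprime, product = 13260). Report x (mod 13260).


Product of moduli M = 13 · 5 · 17 · 3 · 4 = 13260.
Merge one congruence at a time:
  Start: x ≡ 3 (mod 13).
  Combine with x ≡ 2 (mod 5); new modulus lcm = 65.
    Write x = 3 + 13·t and substitute into x ≡ 2 (mod 5): 13·t ≡ 2 − 3 = -1 (mod 5).
    Reduce coefficients mod 5: 3·t ≡ 4 (mod 5).
    The inverse of 3 mod 5 is 2 (since 3·2 = 6 = 1·5 + 1), so t ≡ 2·4 = 8 ≡ 3 (mod 5).
    Then x = 3 + 13·3 = 42, valid modulo lcm(13, 5) = 65: x ≡ 42 (mod 65).
  Combine with x ≡ 0 (mod 17); new modulus lcm = 1105.
    Write x = 42 + 65·t and substitute into x ≡ 0 (mod 17): 65·t ≡ 0 − 42 = -42 (mod 17).
    Reduce coefficients mod 17: 14·t ≡ 9 (mod 17).
    The inverse of 14 mod 17 is 11 (since 14·11 = 154 = 9·17 + 1), so t ≡ 11·9 = 99 ≡ 14 (mod 17).
    Then x = 42 + 65·14 = 952, valid modulo lcm(65, 17) = 1105: x ≡ 952 (mod 1105).
  Combine with x ≡ 2 (mod 3); new modulus lcm = 3315.
    Write x = 952 + 1105·t and substitute into x ≡ 2 (mod 3): 1105·t ≡ 2 − 952 = -950 (mod 3).
    Reduce coefficients mod 3: 1·t ≡ 1 (mod 3).
    So t ≡ 1 (mod 3).
    Then x = 952 + 1105·1 = 2057, valid modulo lcm(1105, 3) = 3315: x ≡ 2057 (mod 3315).
  Combine with x ≡ 3 (mod 4); new modulus lcm = 13260.
    Write x = 2057 + 3315·t and substitute into x ≡ 3 (mod 4): 3315·t ≡ 3 − 2057 = -2054 (mod 4).
    Reduce coefficients mod 4: 3·t ≡ 2 (mod 4).
    The inverse of 3 mod 4 is 3 (since 3·3 = 9 = 2·4 + 1), so t ≡ 3·2 = 6 ≡ 2 (mod 4).
    Then x = 2057 + 3315·2 = 8687, valid modulo lcm(3315, 4) = 13260: x ≡ 8687 (mod 13260).
Verify against each original: 8687 mod 13 = 3, 8687 mod 5 = 2, 8687 mod 17 = 0, 8687 mod 3 = 2, 8687 mod 4 = 3.

x ≡ 8687 (mod 13260).


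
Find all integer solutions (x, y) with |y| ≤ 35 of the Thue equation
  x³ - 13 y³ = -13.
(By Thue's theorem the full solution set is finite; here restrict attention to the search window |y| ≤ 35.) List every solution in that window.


The equation is x³ - 13y³ = -13. For fixed y, x³ = 13·y³ − 13, so a solution requires the RHS to be a perfect cube.
Strategy: iterate y from -35 to 35, compute RHS = 13·y³ − 13, and check whether it is a (positive or negative) perfect cube.
Check small values of y:
  y = 0: RHS = -13 is not a perfect cube.
  y = 1: RHS = 0 = (0)³ ⇒ x = 0 works.
  y = -1: RHS = -26 is not a perfect cube.
  y = 2: RHS = 91 is not a perfect cube.
  y = -2: RHS = -117 is not a perfect cube.
  y = 3: RHS = 338 is not a perfect cube.
  y = -3: RHS = -364 is not a perfect cube.
Continuing the search up to |y| = 35 finds no further solutions beyond those listed.
Collected solutions: (0, 1).

Solutions (with |y| ≤ 35): (0, 1).


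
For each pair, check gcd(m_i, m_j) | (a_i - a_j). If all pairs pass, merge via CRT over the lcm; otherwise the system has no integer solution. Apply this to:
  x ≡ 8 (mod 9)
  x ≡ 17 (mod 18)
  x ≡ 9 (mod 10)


Moduli 9, 18, 10 are not pairwise coprime, so CRT works modulo lcm(m_i) when all pairwise compatibility conditions hold.
Pairwise compatibility: gcd(m_i, m_j) must divide a_i - a_j for every pair.
Merge one congruence at a time:
  Start: x ≡ 8 (mod 9).
  Combine with x ≡ 17 (mod 18): gcd(9, 18) = 9; 17 - 8 = 9, which IS divisible by 9, so compatible.
    Write x = 8 + 9·t and substitute into x ≡ 17 (mod 18): 9·t ≡ 17 − 8 = 9 (mod 18).
    Divide the congruence (and modulus) by g = 9: 1·t ≡ 1 (mod 2).
    So t ≡ 1 (mod 2).
    Then x = 8 + 9·1 = 17, valid modulo lcm(9, 18) = 18: x ≡ 17 (mod 18).
  Combine with x ≡ 9 (mod 10): gcd(18, 10) = 2; 9 - 17 = -8, which IS divisible by 2, so compatible.
    Write x = 17 + 18·t and substitute into x ≡ 9 (mod 10): 18·t ≡ 9 − 17 = -8 (mod 10).
    Divide the congruence (and modulus) by g = 2: 9·t ≡ -4 (mod 5).
    Reduce coefficients mod 5: 4·t ≡ 1 (mod 5).
    The inverse of 4 mod 5 is 4 (since 4·4 = 16 = 3·5 + 1), so t ≡ 4·1 = 4 ≡ 4 (mod 5).
    Then x = 17 + 18·4 = 89, valid modulo lcm(18, 10) = 90: x ≡ 89 (mod 90).
Verify: 89 mod 9 = 8, 89 mod 18 = 17, 89 mod 10 = 9.

x ≡ 89 (mod 90).


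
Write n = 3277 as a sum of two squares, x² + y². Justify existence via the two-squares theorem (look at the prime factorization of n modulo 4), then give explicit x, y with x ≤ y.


Step 1: Factor n = 3277 = 29 · 113.
Step 2: Check the mod-4 condition on each prime factor: 29 ≡ 1 (mod 4), exponent 1; 113 ≡ 1 (mod 4), exponent 1.
All primes ≡ 3 (mod 4) appear to even exponent (or don't appear), so by the two-squares theorem n IS expressible as a sum of two squares.
Step 3: Build a representation. Here n = 29 · 113 is a product of primes ≡ 1 (mod 4). Each prime p ≡ 1 (mod 4) is itself a sum of two squares; find a² by testing p − a² for a perfect square:
  29: 29 − 1² = 28, 29 − 2² = 25 = 5² ⇒ 29 = 2² + 5².
  113: 113 − 1² = 112, 113 − 2² = 109, 113 − 3² = 104, 113 − 4² = 97, 113 − 5² = 88, 113 − 6² = 77, 113 − 7² = 64 = 8² ⇒ 113 = 7² + 8².
  Combine using the Brahmagupta–Fibonacci identity (a² + b²)(c² + d²) = (ac − bd)² + (ad + bc)² = (ac + bd)² + (ad − bc)²:
  29 · 113 = 3277: from (2² + 5²)(7² + 8²), take (2·7 − 5·8, 2·8 + 5·7) = (14 − 40, 16 + 35) = (-26, 51); dropping signs (only squares matter) gives (26, 51); check 26² + 51² = 676 + 2601 = 3277 ✓.
Step 4: Order so x ≤ y and verify: 26² + 51² = 676 + 2601 = 3277 = n. ✓

n = 3277 = 26² + 51² (one valid representation with x ≤ y).


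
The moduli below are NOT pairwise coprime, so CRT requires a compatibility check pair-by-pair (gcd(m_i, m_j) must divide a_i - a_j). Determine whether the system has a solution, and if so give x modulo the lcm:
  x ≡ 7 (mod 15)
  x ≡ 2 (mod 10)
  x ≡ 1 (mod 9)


Moduli 15, 10, 9 are not pairwise coprime, so CRT works modulo lcm(m_i) when all pairwise compatibility conditions hold.
Pairwise compatibility: gcd(m_i, m_j) must divide a_i - a_j for every pair.
Merge one congruence at a time:
  Start: x ≡ 7 (mod 15).
  Combine with x ≡ 2 (mod 10): gcd(15, 10) = 5; 2 - 7 = -5, which IS divisible by 5, so compatible.
    Write x = 7 + 15·t and substitute into x ≡ 2 (mod 10): 15·t ≡ 2 − 7 = -5 (mod 10).
    Divide the congruence (and modulus) by g = 5: 3·t ≡ -1 (mod 2).
    Reduce coefficients mod 2: 1·t ≡ 1 (mod 2).
    So t ≡ 1 (mod 2).
    Then x = 7 + 15·1 = 22, valid modulo lcm(15, 10) = 30: x ≡ 22 (mod 30).
  Combine with x ≡ 1 (mod 9): gcd(30, 9) = 3; 1 - 22 = -21, which IS divisible by 3, so compatible.
    Write x = 22 + 30·t and substitute into x ≡ 1 (mod 9): 30·t ≡ 1 − 22 = -21 (mod 9).
    Divide the congruence (and modulus) by g = 3: 10·t ≡ -7 (mod 3).
    Reduce coefficients mod 3: 1·t ≡ 2 (mod 3).
    So t ≡ 2 (mod 3).
    Then x = 22 + 30·2 = 82, valid modulo lcm(30, 9) = 90: x ≡ 82 (mod 90).
Verify: 82 mod 15 = 7, 82 mod 10 = 2, 82 mod 9 = 1.

x ≡ 82 (mod 90).


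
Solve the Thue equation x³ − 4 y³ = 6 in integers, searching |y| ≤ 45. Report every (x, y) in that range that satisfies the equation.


The equation is x³ - 4y³ = 6. For fixed y, x³ = 4·y³ + 6, so a solution requires the RHS to be a perfect cube.
Strategy: iterate y from -45 to 45, compute RHS = 4·y³ + 6, and check whether it is a (positive or negative) perfect cube.
Check small values of y:
  y = 0: RHS = 6 is not a perfect cube.
  y = 1: RHS = 10 is not a perfect cube.
  y = -1: RHS = 2 is not a perfect cube.
  y = 2: RHS = 38 is not a perfect cube.
  y = -2: RHS = -26 is not a perfect cube.
  y = 3: RHS = 114 is not a perfect cube.
  y = -3: RHS = -102 is not a perfect cube.
Continuing the search up to |y| = 45 finds no solutions either.
No (x, y) in the scanned range satisfies the equation.

No integer solutions with |y| ≤ 45.


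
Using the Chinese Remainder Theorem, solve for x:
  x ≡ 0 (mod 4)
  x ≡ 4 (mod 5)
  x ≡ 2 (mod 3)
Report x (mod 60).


Moduli 4, 5, 3 are pairwise coprime; by CRT there is a unique solution modulo M = 4 · 5 · 3 = 60.
Solve pairwise, accumulating the modulus:
  Start with x ≡ 0 (mod 4).
  Combine with x ≡ 4 (mod 5): since gcd(4, 5) = 1, we get a unique residue mod 20.
    Write x = 0 + 4·t and substitute into x ≡ 4 (mod 5): 4·t ≡ 4 − 0 = 4 (mod 5).
    The inverse of 4 mod 5 is 4 (since 4·4 = 16 = 3·5 + 1), so t ≡ 4·4 = 16 ≡ 1 (mod 5).
    Then x = 0 + 4·1 = 4, valid modulo lcm(4, 5) = 20: x ≡ 4 (mod 20).
  Combine with x ≡ 2 (mod 3): since gcd(20, 3) = 1, we get a unique residue mod 60.
    Write x = 4 + 20·t and substitute into x ≡ 2 (mod 3): 20·t ≡ 2 − 4 = -2 (mod 3).
    Reduce coefficients mod 3: 2·t ≡ 1 (mod 3).
    The inverse of 2 mod 3 is 2 (since 2·2 = 4 = 1·3 + 1), so t ≡ 2·1 = 2 ≡ 2 (mod 3).
    Then x = 4 + 20·2 = 44, valid modulo lcm(20, 3) = 60: x ≡ 44 (mod 60).
Verify: 44 mod 4 = 0 ✓, 44 mod 5 = 4 ✓, 44 mod 3 = 2 ✓.

x ≡ 44 (mod 60).


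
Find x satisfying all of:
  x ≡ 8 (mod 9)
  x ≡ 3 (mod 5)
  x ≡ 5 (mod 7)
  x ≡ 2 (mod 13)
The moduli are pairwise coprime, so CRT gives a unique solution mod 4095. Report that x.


Product of moduli M = 9 · 5 · 7 · 13 = 4095.
Merge one congruence at a time:
  Start: x ≡ 8 (mod 9).
  Combine with x ≡ 3 (mod 5); new modulus lcm = 45.
    Write x = 8 + 9·t and substitute into x ≡ 3 (mod 5): 9·t ≡ 3 − 8 = -5 (mod 5).
    Reduce coefficients mod 5: 4·t ≡ 0 (mod 5).
    The inverse of 4 mod 5 is 4 (since 4·4 = 16 = 3·5 + 1), so t ≡ 4·0 = 0 ≡ 0 (mod 5).
    Then x = 8 + 9·0 = 8, valid modulo lcm(9, 5) = 45: x ≡ 8 (mod 45).
  Combine with x ≡ 5 (mod 7); new modulus lcm = 315.
    Write x = 8 + 45·t and substitute into x ≡ 5 (mod 7): 45·t ≡ 5 − 8 = -3 (mod 7).
    Reduce coefficients mod 7: 3·t ≡ 4 (mod 7).
    The inverse of 3 mod 7 is 5 (since 3·5 = 15 = 2·7 + 1), so t ≡ 5·4 = 20 ≡ 6 (mod 7).
    Then x = 8 + 45·6 = 278, valid modulo lcm(45, 7) = 315: x ≡ 278 (mod 315).
  Combine with x ≡ 2 (mod 13); new modulus lcm = 4095.
    Write x = 278 + 315·t and substitute into x ≡ 2 (mod 13): 315·t ≡ 2 − 278 = -276 (mod 13).
    Reduce coefficients mod 13: 3·t ≡ 10 (mod 13).
    The inverse of 3 mod 13 is 9 (since 3·9 = 27 = 2·13 + 1), so t ≡ 9·10 = 90 ≡ 12 (mod 13).
    Then x = 278 + 315·12 = 4058, valid modulo lcm(315, 13) = 4095: x ≡ 4058 (mod 4095).
Verify against each original: 4058 mod 9 = 8, 4058 mod 5 = 3, 4058 mod 7 = 5, 4058 mod 13 = 2.

x ≡ 4058 (mod 4095).


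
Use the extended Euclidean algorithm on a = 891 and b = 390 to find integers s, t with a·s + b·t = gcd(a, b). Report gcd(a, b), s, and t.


Euclidean algorithm on (891, 390) — divide until remainder is 0:
  891 = 2 · 390 + 111
  390 = 3 · 111 + 57
  111 = 1 · 57 + 54
  57 = 1 · 54 + 3
  54 = 18 · 3 + 0
gcd(891, 390) = 3.
Track Bezout coefficients alongside the remainders: start with r₀ = 891 = a·1 + b·0 (s = 1, t = 0) and r₁ = 390 = a·0 + b·1 (s = 0, t = 1); each new remainder r_{k+1} = r_{k-1} − q_k·r_k inherits s_{k+1} = s_{k-1} − q_k·s_k, t_{k+1} = t_{k-1} − q_k·t_k, so r_k = a·s_k + b·t_k at every step:
  q = 2: r = 111, s = 1 − 2·0 = 1, t = 0 − 2·1 = -2  (check: 891·1 + 390·(-2) = 111)
  q = 3: r = 57, s = 0 − 3·1 = -3, t = 1 − 3·(-2) = 7  (check: 891·(-3) + 390·7 = 57)
  q = 1: r = 54, s = 1 − 1·(-3) = 4, t = -2 − 1·7 = -9  (check: 891·4 + 390·(-9) = 54)
  q = 1: r = 3, s = -3 − 1·4 = -7, t = 7 − 1·(-9) = 16  (check: 891·(-7) + 390·16 = 3)
The row with r = 3 (the gcd) gives the Bezout coefficients s = -7, t = 16.
Result: 891 · (-7) + 390 · (16) = 3.

gcd(891, 390) = 3; s = -7, t = 16 (check: 891·(-7) + 390·16 = 3).
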